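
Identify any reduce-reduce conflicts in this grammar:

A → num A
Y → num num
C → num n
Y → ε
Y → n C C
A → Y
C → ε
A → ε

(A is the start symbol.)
A reduce-reduce conflict occurs when an LR(0) state has two complete items [A → α .] and [B → β .] — both call for a reduction, and with no lookahead the parser cannot choose between them.

Augment with A' → A and build the canonical LR(0) collection (I0 = CLOSURE({[A' → . A]}), then GOTO on every symbol after a dot until no new states appear). It has 11 states:
  I0: { [A → . Y], [A → . num A], [A → .], [A' → . A], [Y → . n C C], [Y → . num num], [Y → .] }  — shift, 2 reduces
  I1: { [A' → A .] }  — accept
  I2: { [A → Y .] }  — reduce
  I3: { [C → . num n], [C → .], [Y → n . C C] }  — shift, reduce
  I4: { [A → . Y], [A → . num A], [A → .], [A → num . A], [Y → . n C C], [Y → . num num], [Y → .], [Y → num . num] }  — shift, 2 reduces
  I5: { [A → num A .] }  — reduce
  I6: { [A → . Y], [A → . num A], [A → .], [A → num . A], [Y → . n C C], [Y → . num num], [Y → .], [Y → num . num], [Y → num num .] }  — shift, 3 reduces
  I7: { [C → . num n], [C → .], [Y → n C . C] }  — shift, reduce
  I8: { [C → num . n] }  — shift
  I9: { [C → num n .] }  — reduce
  I10: { [Y → n C C .] }  — reduce

I0 contains complete items [A → .], [Y → .] — reduce-reduce conflict.
I4 contains complete items [A → .], [Y → .] — reduce-reduce conflict.
I6 contains complete items [A → .], [Y → .], [Y → num num .] — reduce-reduce conflict.

Answer: Yes — I0: [A → .] vs [Y → .]; I4: [A → .] vs [Y → .]; I6: [A → .] vs [Y → .]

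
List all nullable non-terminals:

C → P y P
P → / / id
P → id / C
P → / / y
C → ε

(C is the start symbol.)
A non-terminal is nullable if it can derive ε (the empty string): either it has an ε-production, or it has a production whose right-hand side consists entirely of nullable non-terminals.

ε-productions: C → ε
So C is immediately nullable.
No further non-terminal can be added: every production for the remaining non-terminals contains a terminal or a non-nullable non-terminal.
Nullable = { 'C' }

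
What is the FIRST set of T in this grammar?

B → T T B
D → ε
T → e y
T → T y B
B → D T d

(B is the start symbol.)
{ 'e' }

To compute FIRST(T), examine every production with T on the left-hand side, reading each right-hand side left to right until a non-nullable symbol is reached.

From T → e y:
  - e is a terminal: add 'e' and stop
From T → T y B:
  - T is the symbol being defined: contributes nothing new
    T is not nullable, so stop

Collecting: FIRST(T) = { 'e' }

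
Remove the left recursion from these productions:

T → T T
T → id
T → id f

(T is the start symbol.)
T → id T'
T → id f T'
T' → T T'
T' → ε

T is directly left-recursive. The standard transformation for
  A → A α₁ | ... | A α_m | β₁ | ... | β_n
is
  A  → β₁ A' | ... | β_n A'
  A' → α₁ A' | ... | α_m A' | ε

T → id becomes T → id T'
T → id f becomes T → id f T'
T → T T becomes T' → T T'
Add T' → ε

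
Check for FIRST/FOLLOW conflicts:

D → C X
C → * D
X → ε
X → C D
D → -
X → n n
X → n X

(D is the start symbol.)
Yes. X → C D with FOLLOW(X) on { '*' }; X → n n with FOLLOW(X) on { 'n' }; X → n X with FOLLOW(X) on { 'n' }

Nullable non-terminals: X.
FIRST sets used below: FIRST(C) = { '*' }

X: nullable alternative(s) X → ε; FOLLOW(X) = { $, '*', '-', 'n' }
  X → ε: FIRST \ {ε} = { } — this is the only nullable alternative, skip
  X → C D: FIRST \ {ε} = { '*' } — overlaps FOLLOW(X) on { '*' }: CONFLICT
  X → n n: FIRST \ {ε} = { 'n' } — overlaps FOLLOW(X) on { 'n' }: CONFLICT
  X → n X: FIRST \ {ε} = { 'n' } — overlaps FOLLOW(X) on { 'n' }: CONFLICT

C, D have no nullable alternative, so no FIRST/FOLLOW check is needed there.

So the grammar has 3 FIRST/FOLLOW conflicts (marked CONFLICT above).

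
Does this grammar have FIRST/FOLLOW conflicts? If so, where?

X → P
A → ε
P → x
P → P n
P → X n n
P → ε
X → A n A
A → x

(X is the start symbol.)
A FIRST/FOLLOW conflict occurs when a non-terminal N has a nullable alternative N → β (β ⇒* ε) and another alternative N → α with FIRST(α) ∩ FOLLOW(N) ≠ ∅: on such a lookahead the parser cannot decide between expanding α and letting N vanish via β.

Nullable non-terminals: A, P, X.
FIRST sets used below: FIRST(P) = { 'n', 'x', ε }, FIRST(X) = { 'n', 'x', ε }, FIRST(A) = { 'x', ε }

A: nullable alternative(s) A → ε; FOLLOW(A) = { $, 'n' }
  A → ε: FIRST \ {ε} = { } — this is the only nullable alternative, skip
  A → x: FIRST \ {ε} = { 'x' } — disjoint from FOLLOW(A)

P: nullable alternative(s) P → ε; FOLLOW(P) = { $, 'n' }
  P → x: FIRST \ {ε} = { 'x' } — disjoint from FOLLOW(P)
  P → P n: FIRST \ {ε} = { 'n', 'x' } — overlaps FOLLOW(P) on { 'n' }: CONFLICT
  P → X n n: FIRST \ {ε} = { 'n', 'x' } — overlaps FOLLOW(P) on { 'n' }: CONFLICT
  P → ε: FIRST \ {ε} = { } — this is the only nullable alternative, skip

X: nullable alternative(s) X → P; FOLLOW(X) = { $, 'n' }
  X → P: FIRST \ {ε} = { 'n', 'x' } — this is the only nullable alternative, skip
  X → A n A: FIRST \ {ε} = { 'n', 'x' } — overlaps FOLLOW(X) on { 'n' }: CONFLICT

So the grammar has 3 FIRST/FOLLOW conflicts (marked CONFLICT above).

Answer: Yes. X → A n A with FOLLOW(X) on { 'n' }; P → P n with FOLLOW(P) on { 'n' }; P → X n n with FOLLOW(P) on { 'n' }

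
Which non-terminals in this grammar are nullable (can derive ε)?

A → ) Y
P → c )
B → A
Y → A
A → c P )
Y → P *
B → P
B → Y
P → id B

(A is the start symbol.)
A non-terminal is nullable if it can derive ε (the empty string): either it has an ε-production, or it has a production whose right-hand side consists entirely of nullable non-terminals.

There are no ε-productions, so no non-terminal can derive ε.
No non-terminals are nullable.

Answer: None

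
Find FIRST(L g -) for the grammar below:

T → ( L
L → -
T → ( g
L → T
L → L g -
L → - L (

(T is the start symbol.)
FIRST sets of the non-terminals involved (from the grammar, by fixed-point iteration):
  FIRST(L) = { '(', '-' }

To compute FIRST(L g -), process the symbols left to right:
Symbol L is a non-terminal. Add FIRST(L) \ {ε} = { '(', '-' }
L is not nullable (ε ∉ FIRST(L)), so stop here.
FIRST(L g -) = { '(', '-' }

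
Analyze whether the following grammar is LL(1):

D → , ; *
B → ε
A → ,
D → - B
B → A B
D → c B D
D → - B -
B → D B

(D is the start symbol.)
No. Predict set conflict for D: { '-' }

Relevant sets:
  FIRST(A) = { ',' }
  FIRST(D) = { ',', '-', 'c' }
  FOLLOW(B) = { $, ',', '-', 'c' }

For D:
  PREDICT(D → ',' ';' '*') = { ',' }
  PREDICT(D → '-' B) = { '-' }
  PREDICT(D → c B D) = { 'c' }
  PREDICT(D → '-' B '-') = { '-' }
For B:
  PREDICT(B → ε) = { $, ',', '-', 'c' }
  PREDICT(B → A B) = { ',' }
  PREDICT(B → D B) = { ',', '-', 'c' }
A has a single production, so nothing to check there.

Conflict found: Predict set conflict for D: { '-' }
The grammar is NOT LL(1).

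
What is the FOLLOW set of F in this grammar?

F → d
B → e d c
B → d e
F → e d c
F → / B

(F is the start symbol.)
{ $ }

F is the start symbol, so $ ∈ FOLLOW(F).
F does not occur on any right-hand side.

Taking the union: FOLLOW(F) = { $ }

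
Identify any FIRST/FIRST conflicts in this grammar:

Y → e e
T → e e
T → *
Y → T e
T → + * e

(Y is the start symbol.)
A FIRST/FIRST conflict occurs when two productions N → α and N → β for the same non-terminal have FIRST(α) ∩ FIRST(β) ≠ ∅ (with ε ∈ FIRST of a nullable right-hand side, so two nullable alternatives also conflict).

FIRST sets of the non-terminals at (or reachable through a nullable prefix from) the front of some alternative:
  FIRST(T) = { '*', '+', 'e' }

Productions for Y:
  Y → e e: FIRST = { 'e' }
  Y → T e: FIRST = { '*', '+', 'e' }
Productions for T:
  T → e e: FIRST = { 'e' }
  T → *: FIRST = { '*' }
  T → + * e: FIRST = { '+' }

Conflict for Y: Y → e e and Y → T e
  Overlap: { 'e' }

Answer: Yes. Y → e e / Y → T e on { 'e' }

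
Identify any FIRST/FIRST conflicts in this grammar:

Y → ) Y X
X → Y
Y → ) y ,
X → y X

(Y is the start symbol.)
FIRST sets of the non-terminals at (or reachable through a nullable prefix from) the front of some alternative:
  FIRST(Y) = { ')' }

Productions for Y:
  Y → ) Y X: FIRST = { ')' }
  Y → ) y ,: FIRST = { ')' }
Productions for X:
  X → Y: FIRST = { ')' }
  X → y X: FIRST = { 'y' }

Conflict for Y: Y → ) Y X and Y → ) y ,
  Overlap: { ')' }

Answer: Yes. Y → ')' Y X / Y → ')' y ',' on { ')' }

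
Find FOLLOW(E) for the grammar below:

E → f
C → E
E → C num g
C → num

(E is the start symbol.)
To compute FOLLOW(E), find every occurrence of E on a right-hand side N → α E β: add FIRST(β) \ {ε}, and if β is empty or nullable also add FOLLOW(N). Iterate to a fixed point.

E is the start symbol, so $ ∈ FOLLOW(E).
In C → E: E is at the end, add FOLLOW(C)

The FOLLOW sets referred to above (computed the same way, to a fixed point):
  FOLLOW(C) = { 'num' }

Taking the union: FOLLOW(E) = { $, 'num' }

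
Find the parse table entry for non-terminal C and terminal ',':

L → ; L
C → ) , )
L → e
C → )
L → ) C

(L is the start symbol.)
Empty (error entry)

To find M[C, ','], we find productions for C where ',' is in the predict set (PREDICT(N → α) = (FIRST(α) \ {ε}) ∪ (FOLLOW(N) if α ⇒* ε)).

C → ) , ): PREDICT = { ')' }
C → ): PREDICT = { ')' }

M[C, ','] is empty (no production applies)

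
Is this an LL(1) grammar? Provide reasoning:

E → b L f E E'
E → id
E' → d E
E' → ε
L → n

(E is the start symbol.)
Relevant sets:
  FOLLOW(E') = { $, 'd' }

For E:
  PREDICT(E → b L f E E') = { 'b' }
  PREDICT(E → id) = { 'id' }
For E':
  PREDICT(E' → d E) = { 'd' }
  PREDICT(E' → ε) = { $, 'd' }
L has a single production, so nothing to check there.

Conflict found: Predict set conflict for E': { 'd' }
The grammar is NOT LL(1).

Answer: No. Predict set conflict for E': { 'd' }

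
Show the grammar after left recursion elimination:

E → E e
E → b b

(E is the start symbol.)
E → b b E'
E' → e E'
E' → ε

E is directly left-recursive. The standard transformation for
  A → A α₁ | ... | A α_m | β₁ | ... | β_n
is
  A  → β₁ A' | ... | β_n A'
  A' → α₁ A' | ... | α_m A' | ε

E → b b becomes E → b b E'
E → E e becomes E' → e E'
Add E' → ε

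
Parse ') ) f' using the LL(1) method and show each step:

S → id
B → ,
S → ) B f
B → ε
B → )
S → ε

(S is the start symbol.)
LL(1) parsing maintains a stack (initially the start symbol over $) and the input. At each step: if the stack top is a terminal, match it against the current input token; if it is a non-terminal N, replace it with the RHS of M[N, lookahead] (the unique production whose predict set contains the lookahead).

Stack is shown with the top on the left.

Stack    Input    Action
------------------------
S $      ) ) f $  output S → ) B f
) B f $  ) ) f $  match ')'
B f $    ) f $    output B → )
) f $    ) f $    match ')'
f $      f $      match 'f'
$        $        accept

The string is accepted.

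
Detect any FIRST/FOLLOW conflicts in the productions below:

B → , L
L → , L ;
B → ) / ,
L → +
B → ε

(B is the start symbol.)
No FIRST/FOLLOW conflicts.

A FIRST/FOLLOW conflict occurs when a non-terminal N has a nullable alternative N → β (β ⇒* ε) and another alternative N → α with FIRST(α) ∩ FOLLOW(N) ≠ ∅: on such a lookahead the parser cannot decide between expanding α and letting N vanish via β.

Nullable non-terminals: B.

B: nullable alternative(s) B → ε; FOLLOW(B) = { $ }
  B → , L: FIRST \ {ε} = { ',' } — disjoint from FOLLOW(B)
  B → ) / ,: FIRST \ {ε} = { ')' } — disjoint from FOLLOW(B)
  B → ε: FIRST \ {ε} = { } — this is the only nullable alternative, skip

L has no nullable alternative, so no FIRST/FOLLOW check is needed there.

No FIRST/FOLLOW conflicts found.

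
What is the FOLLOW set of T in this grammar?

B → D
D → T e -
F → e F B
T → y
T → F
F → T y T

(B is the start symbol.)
To compute FOLLOW(T), find every occurrence of T on a right-hand side N → α T β: add FIRST(β) \ {ε}, and if β is empty or nullable also add FOLLOW(N). Iterate to a fixed point.

In D → T e -: T is followed by e '-', add FIRST(e '-') \ {ε} = { 'e' }
In F → T y T: T is followed by y T, add FIRST(y T) \ {ε} = { 'y' }
In F → T y T: T is at the end, add FOLLOW(F)

The FOLLOW sets referred to above (computed the same way, to a fixed point):
  FOLLOW(F) = { 'e', 'y' }

Taking the union: FOLLOW(T) = { 'e', 'y' }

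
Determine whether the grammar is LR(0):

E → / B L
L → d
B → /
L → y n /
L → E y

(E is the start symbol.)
Yes, the grammar is LR(0)

A grammar is LR(0) if no state in the canonical LR(0) collection has:
  - both a shift item (dot before a terminal) and a complete item (shift-reduce conflict), or
  - two or more complete items (reduce-reduce conflict; the accept item [E' → E .] counts as a complete item here).

Augment with E' → E and build the canonical LR(0) collection (I0 = CLOSURE({[E' → . E]}), then GOTO on every symbol after a dot until no new states appear). It has 12 states:
  I0: { [E → . / B L], [E' → . E] }  — shift
  I1: { [B → . /], [E → / . B L] }  — shift
  I2: { [E' → E .] }  — accept
  I3: { [B → / .] }  — reduce
  I4: { [E → . / B L], [E → / B . L], [L → . E y], [L → . d], [L → . y n /] }  — shift
  I5: { [L → E . y] }  — shift
  I6: { [E → / B L .] }  — reduce
  I7: { [L → d .] }  — reduce
  I8: { [L → y . n /] }  — shift
  I9: { [L → y n . /] }  — shift
  I10: { [L → y n / .] }  — reduce
  I11: { [L → E y .] }  — reduce

Every state is either a pure shift/goto state or contains exactly one complete item and nothing to shift — no conflicts. The grammar is LR(0).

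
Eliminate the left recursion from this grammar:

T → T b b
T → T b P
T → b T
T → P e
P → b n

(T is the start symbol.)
T is directly left-recursive. The standard transformation for
  A → A α₁ | ... | A α_m | β₁ | ... | β_n
is
  A  → β₁ A' | ... | β_n A'
  A' → α₁ A' | ... | α_m A' | ε

T → b T becomes T → b T T'
T → P e becomes T → P e T'
T → T b b becomes T' → b b T'
T → T b P becomes T' → b P T'
Add T' → ε

Productions for other non-terminals are unchanged:
  P → b n

Resulting grammar:
T → b T T'
T → P e T'
T' → b b T'
T' → b P T'
T' → ε
P → b n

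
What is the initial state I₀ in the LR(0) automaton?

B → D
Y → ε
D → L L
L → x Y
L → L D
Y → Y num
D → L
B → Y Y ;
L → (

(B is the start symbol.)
{ [B → . D], [B → . Y Y ;], [B' → . B], [D → . L L], [D → . L], [L → . (], [L → . L D], [L → . x Y], [Y → . Y num], [Y → .] }

First, augment the grammar with B' → B
I₀ = CLOSURE({ [B' → . B] }):
  [B' → . B] has the dot before B: add [B → . D], [B → . Y Y ;]
  [B → . D] has the dot before D: add [D → . L L], [D → . L]
  [B → . Y Y ;] has the dot before Y: add [Y → .], [Y → . Y num]
  [D → . L L] has the dot before L: add [L → . x Y], [L → . L D], [L → . (]
No further items can be added.

I₀ = { [B → . D], [B → . Y Y ;], [B' → . B], [D → . L L], [D → . L], [L → . (], [L → . L D], [L → . x Y], [Y → . Y num], [Y → .] }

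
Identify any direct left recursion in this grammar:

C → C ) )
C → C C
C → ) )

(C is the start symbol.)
Yes, C is left-recursive

Direct left recursion occurs when N → N α for some non-terminal N (the right-hand side begins with the left-hand side itself).

C → C ) ): LEFT RECURSIVE (starts with C)
C → C C: LEFT RECURSIVE (starts with C)
C → ) ): starts with ')'

The grammar has direct left recursion on: C.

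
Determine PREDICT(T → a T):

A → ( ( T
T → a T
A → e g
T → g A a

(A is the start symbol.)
PREDICT(T → a T) = (FIRST(RHS) \ {ε}) ∪ (FOLLOW(T) if ε ∈ FIRST(RHS), i.e. RHS ⇒* ε)
FIRST(a T) = { 'a' }
ε ∉ FIRST(a T), so FOLLOW(T) is not added.
PREDICT(T → a T) = { 'a' }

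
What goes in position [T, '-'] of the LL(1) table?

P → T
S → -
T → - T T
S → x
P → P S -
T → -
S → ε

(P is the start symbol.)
To find M[T, '-'], we find productions for T where '-' is in the predict set (PREDICT(N → α) = (FIRST(α) \ {ε}) ∪ (FOLLOW(N) if α ⇒* ε)).

T → - T T: PREDICT = { '-' }
  '-' is in predict set, so this production goes in M[T, '-']
T → -: PREDICT = { '-' }
  '-' is in predict set, so this production goes in M[T, '-']

M[T, '-'] = T → - T T, T → -  (a multiply-defined cell — the grammar is not LL(1))

Answer: T → - T T, T → -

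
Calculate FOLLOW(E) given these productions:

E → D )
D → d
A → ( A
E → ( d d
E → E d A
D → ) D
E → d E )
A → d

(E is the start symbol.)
E is the start symbol, so $ ∈ FOLLOW(E).
In E → E d A: E is followed by d A, add FIRST(d A) \ {ε} = { 'd' }
In E → d E ): E is followed by ')', add FIRST(')') \ {ε} = { ')' }

Taking the union: FOLLOW(E) = { $, ')', 'd' }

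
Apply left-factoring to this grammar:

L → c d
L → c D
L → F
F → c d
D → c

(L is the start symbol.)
L → c L'
L' → d
L' → D
L → F
F → c d
D → c

Left-factoring transforms A → αβ₁ | αβ₂ into A → αA' and A' → β₁ | β₂
(α is the longest common prefix among the alternatives). Repeat until
no nonterminal has two alternatives with a common prefix.

Round 1: L has alternatives sharing prefix 'c'. Introduce L': L → c L'
  Add: L' → d
  Add: L' → D

No remaining common prefixes — done.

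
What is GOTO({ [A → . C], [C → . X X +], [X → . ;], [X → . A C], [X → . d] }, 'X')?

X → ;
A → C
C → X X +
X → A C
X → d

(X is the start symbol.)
{ [A → . C], [C → . X X +], [C → X . X +], [X → . ;], [X → . A C], [X → . d] }

GOTO(I, 'X') = CLOSURE({ [A → αX.β] : [A → α.Xβ] ∈ I, X = 'X' })

Items with dot before 'X', with the dot advanced:
  [C → . X X +] → [C → X . X +]
Closure of the advanced items:
  [C → X . X +] has the dot before X: add [X → . ;], [X → . A C], [X → . d]
  [X → . A C] has the dot before A: add [A → . C]
  [A → . C] has the dot before C: add [C → . X X +]

GOTO = { [A → . C], [C → . X X +], [C → X . X +], [X → . ;], [X → . A C], [X → . d] }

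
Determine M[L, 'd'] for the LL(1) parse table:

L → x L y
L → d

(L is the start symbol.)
To find M[L, 'd'], we find productions for L where 'd' is in the predict set (PREDICT(N → α) = (FIRST(α) \ {ε}) ∪ (FOLLOW(N) if α ⇒* ε)).

L → x L y: PREDICT = { 'x' }
L → d: PREDICT = { 'd' }
  'd' is in predict set, so this production goes in M[L, 'd']

M[L, 'd'] = L → d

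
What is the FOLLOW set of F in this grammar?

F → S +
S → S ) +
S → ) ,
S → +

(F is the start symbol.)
{ $ }

To compute FOLLOW(F), find every occurrence of F on a right-hand side N → α F β: add FIRST(β) \ {ε}, and if β is empty or nullable also add FOLLOW(N). Iterate to a fixed point.

F is the start symbol, so $ ∈ FOLLOW(F).
F does not occur on any right-hand side.

Taking the union: FOLLOW(F) = { $ }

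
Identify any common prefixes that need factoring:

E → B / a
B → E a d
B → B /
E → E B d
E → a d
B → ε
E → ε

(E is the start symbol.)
No, left-factoring is not needed

Left-factoring is needed when two productions for the same non-terminal
share a common prefix on the right-hand side.

Productions for E:
  E → B / a
  E → E B d
  E → a d
  E → ε
Productions for B:
  B → E a d
  B → B /
  B → ε

No common prefixes found.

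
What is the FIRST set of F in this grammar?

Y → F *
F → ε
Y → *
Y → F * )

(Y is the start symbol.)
From F → ε:
  - ε-production, so ε ∈ FIRST(F)

Collecting: FIRST(F) = { ε }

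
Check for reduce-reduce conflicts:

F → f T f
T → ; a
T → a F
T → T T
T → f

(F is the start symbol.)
Yes — I9: [F → f T f .] vs [T → f .]

Augment with F' → F and build the canonical LR(0) collection (I0 = CLOSURE({[F' → . F]}), then GOTO on every symbol after a dot until no new states appear). It has 11 states:
  I0: { [F → . f T f], [F' → . F] }  — shift
  I1: { [F' → F .] }  — accept
  I2: { [F → f . T f], [T → . ; a], [T → . T T], [T → . a F], [T → . f] }  — shift
  I3: { [T → ; . a] }  — shift
  I4: { [F → f T . f], [T → . ; a], [T → . T T], [T → . a F], [T → . f], [T → T . T] }  — shift
  I5: { [F → . f T f], [T → a . F] }  — shift
  I6: { [T → f .] }  — reduce
  I7: { [T → a F .] }  — reduce
  I8: { [T → . ; a], [T → . T T], [T → . a F], [T → . f], [T → T . T], [T → T T .] }  — shift, reduce
  I9: { [F → f T f .], [T → f .] }  — 2 reduces
  I10: { [T → ; a .] }  — reduce

I9 contains complete items [F → f T f .], [T → f .] — reduce-reduce conflict.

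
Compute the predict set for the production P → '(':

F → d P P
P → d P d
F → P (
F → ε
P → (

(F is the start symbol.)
PREDICT(P → '(') = (FIRST(RHS) \ {ε}) ∪ (FOLLOW(P) if ε ∈ FIRST(RHS), i.e. RHS ⇒* ε)
FIRST('(') = { '(' }
ε ∉ FIRST('('), so FOLLOW(P) is not added.
PREDICT(P → '(') = { '(' }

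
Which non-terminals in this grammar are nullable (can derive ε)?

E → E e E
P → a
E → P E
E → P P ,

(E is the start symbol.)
None

A non-terminal is nullable if it can derive ε (the empty string): either it has an ε-production, or it has a production whose right-hand side consists entirely of nullable non-terminals.

There are no ε-productions, so no non-terminal can derive ε.
No non-terminals are nullable.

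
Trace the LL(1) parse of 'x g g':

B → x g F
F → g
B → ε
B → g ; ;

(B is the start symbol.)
LL(1) parsing maintains a stack (initially the start symbol over $) and the input. At each step: if the stack top is a terminal, match it against the current input token; if it is a non-terminal N, replace it with the RHS of M[N, lookahead] (the unique production whose predict set contains the lookahead).

Stack is shown with the top on the left.

Stack    Input    Action
------------------------
B $      x g g $  output B → x g F
x g F $  x g g $  match 'x'
g F $    g g $    match 'g'
F $      g $      output F → g
g $      g $      match 'g'
$        $        accept

The string is accepted.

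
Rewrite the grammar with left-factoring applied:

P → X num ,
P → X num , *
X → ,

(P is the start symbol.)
Left-factoring transforms A → αβ₁ | αβ₂ into A → αA' and A' → β₁ | β₂
(α is the longest common prefix among the alternatives). Repeat until
no nonterminal has two alternatives with a common prefix.

Round 1: P has alternatives sharing prefix 'X num ,'. Introduce P': P → X num , P'
  Add: P' → ε
  Add: P' → *

No remaining common prefixes — done.

Resulting grammar:
P → X num , P'
P' → ε
P' → *
X → ,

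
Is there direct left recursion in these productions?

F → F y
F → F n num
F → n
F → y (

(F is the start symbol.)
Yes, F is left-recursive

Direct left recursion occurs when N → N α for some non-terminal N (the right-hand side begins with the left-hand side itself).

F → F y: LEFT RECURSIVE (starts with F)
F → F n num: LEFT RECURSIVE (starts with F)
F → n: starts with n
F → y (: starts with y

The grammar has direct left recursion on: F.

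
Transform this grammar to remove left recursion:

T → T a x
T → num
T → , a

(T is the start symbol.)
T → num T'
T → , a T'
T' → a x T'
T' → ε

T is directly left-recursive. The standard transformation for
  A → A α₁ | ... | A α_m | β₁ | ... | β_n
is
  A  → β₁ A' | ... | β_n A'
  A' → α₁ A' | ... | α_m A' | ε

T → num becomes T → num T'
T → , a becomes T → , a T'
T → T a x becomes T' → a x T'
Add T' → ε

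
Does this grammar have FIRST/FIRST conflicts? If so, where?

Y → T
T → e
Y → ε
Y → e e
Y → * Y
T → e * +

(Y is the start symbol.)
Yes. Y → T / Y → e e on { 'e' }; T → e / T → e '*' '+' on { 'e' }

A FIRST/FIRST conflict occurs when two productions N → α and N → β for the same non-terminal have FIRST(α) ∩ FIRST(β) ≠ ∅ (with ε ∈ FIRST of a nullable right-hand side, so two nullable alternatives also conflict).

FIRST sets of the non-terminals at (or reachable through a nullable prefix from) the front of some alternative:
  FIRST(T) = { 'e' }

Productions for Y:
  Y → T: FIRST = { 'e' }
  Y → ε: FIRST = { ε }
  Y → e e: FIRST = { 'e' }
  Y → * Y: FIRST = { '*' }
Productions for T:
  T → e: FIRST = { 'e' }
  T → e * +: FIRST = { 'e' }

Conflict for Y: Y → T and Y → e e
  Overlap: { 'e' }
Conflict for T: T → e and T → e * +
  Overlap: { 'e' }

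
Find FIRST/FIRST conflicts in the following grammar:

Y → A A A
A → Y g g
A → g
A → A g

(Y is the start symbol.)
Yes. A → Y g g / A → g on { 'g' }; A → Y g g / A → A g on { 'g' }; A → g / A → A g on { 'g' }

FIRST sets of the non-terminals at (or reachable through a nullable prefix from) the front of some alternative:
  FIRST(Y) = { 'g' }
  FIRST(A) = { 'g' }

Productions for A:
  A → Y g g: FIRST = { 'g' }
  A → g: FIRST = { 'g' }
  A → A g: FIRST = { 'g' }
Y has only one production, so no FIRST/FIRST conflict is possible there.

Conflict for A: A → Y g g and A → g
  Overlap: { 'g' }
Conflict for A: A → Y g g and A → A g
  Overlap: { 'g' }
Conflict for A: A → g and A → A g
  Overlap: { 'g' }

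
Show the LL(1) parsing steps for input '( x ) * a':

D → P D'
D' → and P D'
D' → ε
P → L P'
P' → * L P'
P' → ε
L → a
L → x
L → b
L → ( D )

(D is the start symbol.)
LL(1) parsing maintains a stack (initially the start symbol over $) and the input. At each step: if the stack top is a terminal, match it against the current input token; if it is a non-terminal N, replace it with the RHS of M[N, lookahead] (the unique production whose predict set contains the lookahead).

Stack is shown with the top on the left.

Stack              Input        Action
--------------------------------------
D $                ( x ) * a $  output D → P D'
P D' $             ( x ) * a $  output P → L P'
L P' D' $          ( x ) * a $  output L → ( D )
( D ) P' D' $      ( x ) * a $  match '('
D ) P' D' $        x ) * a $    output D → P D'
P D' ) P' D' $     x ) * a $    output P → L P'
L P' D' ) P' D' $  x ) * a $    output L → x
x P' D' ) P' D' $  x ) * a $    match 'x'
P' D' ) P' D' $    ) * a $      output P' → ε
D' ) P' D' $       ) * a $      output D' → ε
) P' D' $          ) * a $      match ')'
P' D' $            * a $        output P' → * L P'
* L P' D' $        * a $        match '*'
L P' D' $          a $          output L → a
a P' D' $          a $          match 'a'
P' D' $            $            output P' → ε
D' $               $            output D' → ε
$                  $            accept

The string is accepted.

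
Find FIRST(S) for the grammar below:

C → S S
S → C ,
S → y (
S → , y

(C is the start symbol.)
To compute FIRST(S), examine every production with S on the left-hand side, reading each right-hand side left to right until a non-nullable symbol is reached.

FIRST sets of the other non-terminals involved (by the same procedure, iterated to a fixed point):
  FIRST(C) = { ',', 'y' }

From S → C ,:
  - C is a non-terminal: add FIRST(C) \ {ε} = { ',', 'y' }
    C is not nullable, so stop
From S → y (:
  - y is a terminal: add 'y' and stop
From S → , y:
  - ',' is a terminal: add ',' and stop

Collecting: FIRST(S) = { ',', 'y' }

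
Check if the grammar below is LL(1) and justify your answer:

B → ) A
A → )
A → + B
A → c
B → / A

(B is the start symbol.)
A grammar is LL(1) if for each non-terminal N with multiple productions, the predict sets of those productions are pairwise disjoint, where PREDICT(N → α) = (FIRST(α) \ {ε}) ∪ (FOLLOW(N) if α ⇒* ε).

For B:
  PREDICT(B → ')' A) = { ')' }
  PREDICT(B → '/' A) = { '/' }
For A:
  PREDICT(A → ')') = { ')' }
  PREDICT(A → '+' B) = { '+' }
  PREDICT(A → c) = { 'c' }

All predict sets are disjoint. The grammar IS LL(1).

Answer: Yes, the grammar is LL(1).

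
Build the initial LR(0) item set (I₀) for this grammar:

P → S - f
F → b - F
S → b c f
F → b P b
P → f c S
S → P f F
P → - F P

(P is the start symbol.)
{ [P → . - F P], [P → . S - f], [P → . f c S], [P' → . P], [S → . P f F], [S → . b c f] }

First, augment the grammar with P' → P
I₀ = CLOSURE({ [P' → . P] }):
  [P' → . P] has the dot before P: add [P → . S - f], [P → . f c S], [P → . - F P]
  [P → . S - f] has the dot before S: add [S → . b c f], [S → . P f F]
No further items can be added.

I₀ = { [P → . - F P], [P → . S - f], [P → . f c S], [P' → . P], [S → . P f F], [S → . b c f] }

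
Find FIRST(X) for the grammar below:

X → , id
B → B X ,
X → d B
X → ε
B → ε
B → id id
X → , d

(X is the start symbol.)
To compute FIRST(X), examine every production with X on the left-hand side, reading each right-hand side left to right until a non-nullable symbol is reached.

From X → , id:
  - ',' is a terminal: add ',' and stop
From X → d B:
  - d is a terminal: add 'd' and stop
From X → ε:
  - ε-production, so ε ∈ FIRST(X)
From X → , d:
  - ',' is a terminal: add ',' and stop

Collecting: FIRST(X) = { ',', 'd', ε }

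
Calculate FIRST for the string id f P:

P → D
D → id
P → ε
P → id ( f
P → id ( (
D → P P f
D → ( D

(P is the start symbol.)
To compute FIRST(id f P), process the symbols left to right:
Symbol id is a terminal. Add 'id' and stop.
FIRST(id f P) = { 'id' }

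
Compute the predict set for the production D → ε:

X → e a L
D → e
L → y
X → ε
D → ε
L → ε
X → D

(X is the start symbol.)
{ $ }

PREDICT(D → ε) = (FIRST(RHS) \ {ε}) ∪ (FOLLOW(D) if ε ∈ FIRST(RHS), i.e. RHS ⇒* ε)
The right-hand side is ε (FIRST(ε) = { ε }), so the predict set is FOLLOW(D) = { $ }
PREDICT(D → ε) = { $ }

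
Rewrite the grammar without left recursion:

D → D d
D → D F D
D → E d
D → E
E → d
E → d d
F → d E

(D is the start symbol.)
D → E d D'
D → E D'
D' → d D'
D' → F D D'
D' → ε
E → d
E → d d
F → d E

D is directly left-recursive. The standard transformation for
  A → A α₁ | ... | A α_m | β₁ | ... | β_n
is
  A  → β₁ A' | ... | β_n A'
  A' → α₁ A' | ... | α_m A' | ε

D → E d becomes D → E d D'
D → E becomes D → E D'
D → D d becomes D' → d D'
D → D F D becomes D' → F D D'
Add D' → ε

Productions for other non-terminals are unchanged:
  E → d
  E → d d
  F → d E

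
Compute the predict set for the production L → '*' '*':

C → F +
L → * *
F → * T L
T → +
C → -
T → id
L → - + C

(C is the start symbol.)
PREDICT(L → '*' '*') = (FIRST(RHS) \ {ε}) ∪ (FOLLOW(L) if ε ∈ FIRST(RHS), i.e. RHS ⇒* ε)
FIRST('*' '*') = { '*' }
ε ∉ FIRST('*' '*'), so FOLLOW(L) is not added.
PREDICT(L → '*' '*') = { '*' }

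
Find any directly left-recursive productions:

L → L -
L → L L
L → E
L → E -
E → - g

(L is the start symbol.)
Yes, L is left-recursive

L → L -: LEFT RECURSIVE (starts with L)
L → L L: LEFT RECURSIVE (starts with L)
L → E: starts with E
L → E -: starts with E
E → - g: starts with '-'

The grammar has direct left recursion on: L.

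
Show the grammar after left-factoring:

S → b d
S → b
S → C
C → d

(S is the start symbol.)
S → b S'
S' → d
S' → ε
S → C
C → d

Left-factoring transforms A → αβ₁ | αβ₂ into A → αA' and A' → β₁ | β₂
(α is the longest common prefix among the alternatives). Repeat until
no nonterminal has two alternatives with a common prefix.

Round 1: S has alternatives sharing prefix 'b'. Introduce S': S → b S'
  Add: S' → d
  Add: S' → ε

No remaining common prefixes — done.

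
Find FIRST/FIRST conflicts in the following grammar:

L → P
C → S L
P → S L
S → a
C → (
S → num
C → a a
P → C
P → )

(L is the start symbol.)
Yes. C → S L / C → a a on { 'a' }; P → S L / P → C on { 'a', 'num' }

A FIRST/FIRST conflict occurs when two productions N → α and N → β for the same non-terminal have FIRST(α) ∩ FIRST(β) ≠ ∅ (with ε ∈ FIRST of a nullable right-hand side, so two nullable alternatives also conflict).

FIRST sets of the non-terminals at (or reachable through a nullable prefix from) the front of some alternative:
  FIRST(S) = { 'a', 'num' }
  FIRST(C) = { '(', 'a', 'num' }

Productions for C:
  C → S L: FIRST = { 'a', 'num' }
  C → (: FIRST = { '(' }
  C → a a: FIRST = { 'a' }
Productions for P:
  P → S L: FIRST = { 'a', 'num' }
  P → C: FIRST = { '(', 'a', 'num' }
  P → ): FIRST = { ')' }
Productions for S:
  S → a: FIRST = { 'a' }
  S → num: FIRST = { 'num' }
L has only one production, so no FIRST/FIRST conflict is possible there.

Conflict for C: C → S L and C → a a
  Overlap: { 'a' }
Conflict for P: P → S L and P → C
  Overlap: { 'a', 'num' }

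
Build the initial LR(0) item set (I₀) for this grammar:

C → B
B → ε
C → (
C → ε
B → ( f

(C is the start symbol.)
First, augment the grammar with C' → C
I₀ = CLOSURE({ [C' → . C] }):
  [C' → . C] has the dot before C: add [C → . B], [C → . (], [C → .]
  [C → . B] has the dot before B: add [B → .], [B → . ( f]
No further items can be added.

I₀ = { [B → . ( f], [B → .], [C → . (], [C → . B], [C → .], [C' → . C] }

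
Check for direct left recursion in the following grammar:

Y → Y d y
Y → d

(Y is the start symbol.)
Yes, Y is left-recursive

Direct left recursion occurs when N → N α for some non-terminal N (the right-hand side begins with the left-hand side itself).

Y → Y d y: LEFT RECURSIVE (starts with Y)
Y → d: starts with d

The grammar has direct left recursion on: Y.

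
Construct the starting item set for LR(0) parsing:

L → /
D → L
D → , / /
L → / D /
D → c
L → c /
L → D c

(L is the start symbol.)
{ [D → . , / /], [D → . L], [D → . c], [L → . / D /], [L → . /], [L → . D c], [L → . c /], [L' → . L] }

First, augment the grammar with L' → L
I₀ = CLOSURE({ [L' → . L] }):
  [L' → . L] has the dot before L: add [L → . /], [L → . / D /], [L → . c /], [L → . D c]
  [L → . D c] has the dot before D: add [D → . L], [D → . , / /], [D → . c]
No further items can be added.

I₀ = { [D → . , / /], [D → . L], [D → . c], [L → . / D /], [L → . /], [L → . D c], [L → . c /], [L' → . L] }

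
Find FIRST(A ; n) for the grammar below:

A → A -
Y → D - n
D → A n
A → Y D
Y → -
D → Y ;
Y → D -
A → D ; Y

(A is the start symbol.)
FIRST sets of the non-terminals involved (from the grammar, by fixed-point iteration):
  FIRST(A) = { '-' }

To compute FIRST(A ; n), process the symbols left to right:
Symbol A is a non-terminal. Add FIRST(A) \ {ε} = { '-' }
A is not nullable (ε ∉ FIRST(A)), so stop here.
FIRST(A ; n) = { '-' }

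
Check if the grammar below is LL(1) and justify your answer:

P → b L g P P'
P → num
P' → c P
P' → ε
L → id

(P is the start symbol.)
No. Predict set conflict for P': { 'c' }

A grammar is LL(1) if for each non-terminal N with multiple productions, the predict sets of those productions are pairwise disjoint, where PREDICT(N → α) = (FIRST(α) \ {ε}) ∪ (FOLLOW(N) if α ⇒* ε).

Relevant sets:
  FOLLOW(P') = { $, 'c' }

For P:
  PREDICT(P → b L g P P') = { 'b' }
  PREDICT(P → num) = { 'num' }
For P':
  PREDICT(P' → c P) = { 'c' }
  PREDICT(P' → ε) = { $, 'c' }
L has a single production, so nothing to check there.

Conflict found: Predict set conflict for P': { 'c' }
The grammar is NOT LL(1).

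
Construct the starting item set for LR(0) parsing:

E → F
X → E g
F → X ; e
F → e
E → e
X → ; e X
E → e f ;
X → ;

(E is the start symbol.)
First, augment the grammar with E' → E
I₀ = CLOSURE({ [E' → . E] }):
  [E' → . E] has the dot before E: add [E → . F], [E → . e], [E → . e f ;]
  [E → . F] has the dot before F: add [F → . X ; e], [F → . e]
  [F → . X ; e] has the dot before X: add [X → . E g], [X → . ; e X], [X → . ;]
No further items can be added.

I₀ = { [E → . F], [E → . e f ;], [E → . e], [E' → . E], [F → . X ; e], [F → . e], [X → . ; e X], [X → . ;], [X → . E g] }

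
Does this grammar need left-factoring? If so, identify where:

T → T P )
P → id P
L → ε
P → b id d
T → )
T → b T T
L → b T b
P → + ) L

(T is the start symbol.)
No, left-factoring is not needed

Left-factoring is needed when two productions for the same non-terminal
share a common prefix on the right-hand side.

Productions for T:
  T → T P )
  T → )
  T → b T T
Productions for P:
  P → id P
  P → b id d
  P → + ) L
Productions for L:
  L → ε
  L → b T b

No common prefixes found.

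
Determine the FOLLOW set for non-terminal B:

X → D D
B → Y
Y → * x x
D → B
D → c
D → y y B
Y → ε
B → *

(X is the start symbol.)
In D → B: B is at the end, add FOLLOW(D)
In D → y y B: B is at the end, add FOLLOW(D)

The FOLLOW sets referred to above (computed the same way, to a fixed point):
  FOLLOW(D) = { $, '*', 'c', 'y' }

Taking the union: FOLLOW(B) = { $, '*', 'c', 'y' }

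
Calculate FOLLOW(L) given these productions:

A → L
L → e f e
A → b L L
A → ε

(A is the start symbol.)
To compute FOLLOW(L), find every occurrence of L on a right-hand side N → α L β: add FIRST(β) \ {ε}, and if β is empty or nullable also add FOLLOW(N). Iterate to a fixed point.

In A → L: L is at the end, add FOLLOW(A)
In A → b L L: L is followed by L, add FIRST(L) \ {ε} = { 'e' }
In A → b L L: L is at the end, add FOLLOW(A)

The FOLLOW sets referred to above (computed the same way, to a fixed point):
  FOLLOW(A) = { $ }

Taking the union: FOLLOW(L) = { $, 'e' }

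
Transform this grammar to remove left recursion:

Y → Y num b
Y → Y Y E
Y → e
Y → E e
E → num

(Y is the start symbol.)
Y → e Y'
Y → E e Y'
Y' → num b Y'
Y' → Y E Y'
Y' → ε
E → num

Y is directly left-recursive. The standard transformation for
  A → A α₁ | ... | A α_m | β₁ | ... | β_n
is
  A  → β₁ A' | ... | β_n A'
  A' → α₁ A' | ... | α_m A' | ε

Y → e becomes Y → e Y'
Y → E e becomes Y → E e Y'
Y → Y num b becomes Y' → num b Y'
Y → Y Y E becomes Y' → Y E Y'
Add Y' → ε

Productions for other non-terminals are unchanged:
  E → num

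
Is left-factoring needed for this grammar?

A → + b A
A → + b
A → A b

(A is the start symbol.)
Yes, A has productions with common prefix '+ b'

Left-factoring is needed when two productions for the same non-terminal
share a common prefix on the right-hand side.

Productions for A:
  A → + b A
  A → + b
  A → A b

Found common prefix '+ b' in productions for A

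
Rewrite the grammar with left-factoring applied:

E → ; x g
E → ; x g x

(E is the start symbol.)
Left-factoring transforms A → αβ₁ | αβ₂ into A → αA' and A' → β₁ | β₂
(α is the longest common prefix among the alternatives). Repeat until
no nonterminal has two alternatives with a common prefix.

Round 1: E has alternatives sharing prefix '; x g'. Introduce E': E → ; x g E'
  Add: E' → ε
  Add: E' → x

No remaining common prefixes — done.

Resulting grammar:
E → ; x g E'
E' → ε
E' → x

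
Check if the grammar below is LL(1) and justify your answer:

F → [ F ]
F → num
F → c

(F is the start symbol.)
Yes, the grammar is LL(1).

For F:
  PREDICT(F → '[' F ']') = { '[' }
  PREDICT(F → num) = { 'num' }
  PREDICT(F → c) = { 'c' }

All predict sets are disjoint. The grammar IS LL(1).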